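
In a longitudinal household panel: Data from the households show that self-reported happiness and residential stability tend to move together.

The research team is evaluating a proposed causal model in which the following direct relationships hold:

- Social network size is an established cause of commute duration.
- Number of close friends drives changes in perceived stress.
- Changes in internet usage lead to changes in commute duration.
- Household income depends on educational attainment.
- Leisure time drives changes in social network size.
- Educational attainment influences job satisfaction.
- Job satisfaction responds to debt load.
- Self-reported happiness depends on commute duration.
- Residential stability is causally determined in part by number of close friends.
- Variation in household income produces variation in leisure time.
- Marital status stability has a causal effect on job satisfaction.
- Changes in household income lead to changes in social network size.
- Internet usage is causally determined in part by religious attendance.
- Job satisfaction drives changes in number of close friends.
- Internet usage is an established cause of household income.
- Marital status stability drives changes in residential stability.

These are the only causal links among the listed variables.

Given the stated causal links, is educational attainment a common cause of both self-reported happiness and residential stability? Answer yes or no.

Educational attainment has a causal path to self-reported happiness (educational attainment → household income → social network size → commute duration → self-reported happiness) and to residential stability (educational attainment → job satisfaction → number of close friends → residential stability), so it is a common cause of both — a confounder.

yes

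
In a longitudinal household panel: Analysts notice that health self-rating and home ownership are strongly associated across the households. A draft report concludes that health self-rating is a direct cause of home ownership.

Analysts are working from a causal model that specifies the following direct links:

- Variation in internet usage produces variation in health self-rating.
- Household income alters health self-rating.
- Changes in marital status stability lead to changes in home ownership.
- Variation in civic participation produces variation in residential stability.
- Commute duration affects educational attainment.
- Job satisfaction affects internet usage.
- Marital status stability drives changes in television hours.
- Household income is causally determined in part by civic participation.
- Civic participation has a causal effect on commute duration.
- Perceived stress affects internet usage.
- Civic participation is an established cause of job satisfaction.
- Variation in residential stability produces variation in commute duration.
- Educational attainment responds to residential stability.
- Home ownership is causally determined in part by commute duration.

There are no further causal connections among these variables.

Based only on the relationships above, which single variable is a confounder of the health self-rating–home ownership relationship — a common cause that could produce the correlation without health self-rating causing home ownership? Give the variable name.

civic participation

Civic participation has a causal path to health self-rating (civic participation → household income → health self-rating) and a separate causal path to home ownership (civic participation → commute duration → home ownership), so it is a common cause of both.
No stated relationship gives health self-rating a causal route to home ownership, so the correlation is explained by the shared upstream cause rather than a direct effect.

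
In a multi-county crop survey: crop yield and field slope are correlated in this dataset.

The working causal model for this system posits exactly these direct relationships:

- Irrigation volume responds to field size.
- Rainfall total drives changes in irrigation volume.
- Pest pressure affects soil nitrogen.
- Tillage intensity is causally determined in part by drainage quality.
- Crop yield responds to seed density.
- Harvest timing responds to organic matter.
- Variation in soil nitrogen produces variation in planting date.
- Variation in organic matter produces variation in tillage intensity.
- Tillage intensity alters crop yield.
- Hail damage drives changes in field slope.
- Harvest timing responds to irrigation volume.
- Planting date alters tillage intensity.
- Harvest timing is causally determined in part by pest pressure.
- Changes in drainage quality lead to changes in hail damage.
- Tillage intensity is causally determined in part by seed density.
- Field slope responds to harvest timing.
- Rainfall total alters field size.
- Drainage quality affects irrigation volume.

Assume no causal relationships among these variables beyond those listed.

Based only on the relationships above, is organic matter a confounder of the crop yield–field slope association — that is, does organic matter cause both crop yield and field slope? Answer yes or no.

yes

Organic matter has a causal path to crop yield (organic matter → tillage intensity → crop yield) and to field slope (organic matter → harvest timing → field slope), so it is a common cause of both — a confounder.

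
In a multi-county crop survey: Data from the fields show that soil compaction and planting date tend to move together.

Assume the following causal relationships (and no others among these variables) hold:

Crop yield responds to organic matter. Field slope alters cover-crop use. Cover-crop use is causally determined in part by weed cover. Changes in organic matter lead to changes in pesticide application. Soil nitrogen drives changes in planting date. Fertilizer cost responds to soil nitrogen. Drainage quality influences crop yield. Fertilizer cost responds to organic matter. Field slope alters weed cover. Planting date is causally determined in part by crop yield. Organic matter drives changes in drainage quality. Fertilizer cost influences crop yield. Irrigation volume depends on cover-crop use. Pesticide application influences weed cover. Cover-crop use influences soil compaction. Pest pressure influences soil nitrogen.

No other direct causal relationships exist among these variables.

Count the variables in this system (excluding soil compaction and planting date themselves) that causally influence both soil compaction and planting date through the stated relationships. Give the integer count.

The common causes are: organic matter (to soil compaction via organic matter → pesticide application → weed cover → cover-crop use → soil compaction; to planting date via organic matter → crop yield → planting date).
Every other variable lacks a causal path to at least one of soil compaction and planting date.

1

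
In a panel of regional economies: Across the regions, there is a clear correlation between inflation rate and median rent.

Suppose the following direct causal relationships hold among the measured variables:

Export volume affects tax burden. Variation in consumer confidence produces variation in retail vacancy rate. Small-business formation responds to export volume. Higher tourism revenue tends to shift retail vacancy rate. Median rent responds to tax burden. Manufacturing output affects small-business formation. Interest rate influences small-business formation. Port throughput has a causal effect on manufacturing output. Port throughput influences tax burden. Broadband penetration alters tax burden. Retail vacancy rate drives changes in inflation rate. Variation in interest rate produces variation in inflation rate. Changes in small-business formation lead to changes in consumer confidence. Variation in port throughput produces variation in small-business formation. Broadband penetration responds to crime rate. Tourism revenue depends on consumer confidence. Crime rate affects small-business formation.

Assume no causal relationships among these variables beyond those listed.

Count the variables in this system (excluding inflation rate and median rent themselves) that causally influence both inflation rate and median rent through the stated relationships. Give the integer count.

3

The common causes are: crime rate (to inflation rate via crime rate → small-business formation → consumer confidence → retail vacancy rate → inflation rate; to median rent via crime rate → broadband penetration → tax burden → median rent); export volume (to inflation rate via export volume → small-business formation → consumer confidence → retail vacancy rate → inflation rate; to median rent via export volume → tax burden → median rent); port throughput (to inflation rate via port throughput → small-business formation → consumer confidence → retail vacancy rate → inflation rate; to median rent via port throughput → tax burden → median rent).
Every other variable lacks a causal path to at least one of inflation rate and median rent.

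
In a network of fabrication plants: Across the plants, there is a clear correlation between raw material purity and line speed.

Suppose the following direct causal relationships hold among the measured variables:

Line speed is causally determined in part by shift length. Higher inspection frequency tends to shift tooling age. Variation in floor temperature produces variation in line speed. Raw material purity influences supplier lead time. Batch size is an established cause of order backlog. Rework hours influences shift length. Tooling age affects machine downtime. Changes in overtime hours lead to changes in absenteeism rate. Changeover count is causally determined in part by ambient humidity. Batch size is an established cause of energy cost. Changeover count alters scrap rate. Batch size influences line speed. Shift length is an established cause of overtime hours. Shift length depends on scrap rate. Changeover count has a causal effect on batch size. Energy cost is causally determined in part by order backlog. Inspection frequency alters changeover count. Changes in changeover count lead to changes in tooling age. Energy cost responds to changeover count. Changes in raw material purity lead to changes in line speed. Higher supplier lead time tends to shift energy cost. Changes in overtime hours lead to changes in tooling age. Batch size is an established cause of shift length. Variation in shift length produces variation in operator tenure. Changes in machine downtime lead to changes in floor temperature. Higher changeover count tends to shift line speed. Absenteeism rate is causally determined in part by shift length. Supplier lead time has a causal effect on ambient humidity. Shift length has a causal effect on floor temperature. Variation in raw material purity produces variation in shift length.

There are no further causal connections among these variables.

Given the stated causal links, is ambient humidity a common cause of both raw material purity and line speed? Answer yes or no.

no

Ambient humidity has no stated causal path to raw material purity. A confounder must cause both variables, so ambient humidity does not qualify.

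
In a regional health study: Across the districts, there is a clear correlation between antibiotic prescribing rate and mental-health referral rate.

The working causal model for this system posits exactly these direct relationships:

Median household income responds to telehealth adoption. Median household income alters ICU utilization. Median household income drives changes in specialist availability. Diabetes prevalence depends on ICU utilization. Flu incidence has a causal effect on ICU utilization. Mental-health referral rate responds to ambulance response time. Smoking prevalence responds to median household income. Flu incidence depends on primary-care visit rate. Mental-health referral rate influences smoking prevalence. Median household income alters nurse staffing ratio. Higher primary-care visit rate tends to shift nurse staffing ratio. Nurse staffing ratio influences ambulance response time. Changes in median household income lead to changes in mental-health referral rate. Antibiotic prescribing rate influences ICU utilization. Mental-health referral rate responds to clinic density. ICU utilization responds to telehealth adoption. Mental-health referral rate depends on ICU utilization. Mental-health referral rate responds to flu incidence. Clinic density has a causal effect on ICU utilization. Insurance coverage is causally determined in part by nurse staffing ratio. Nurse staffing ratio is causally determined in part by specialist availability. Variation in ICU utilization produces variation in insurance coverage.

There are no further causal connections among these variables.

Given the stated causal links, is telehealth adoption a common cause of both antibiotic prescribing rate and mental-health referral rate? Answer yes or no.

no

Telehealth adoption has no stated causal path to antibiotic prescribing rate. A confounder must cause both variables, so telehealth adoption does not qualify.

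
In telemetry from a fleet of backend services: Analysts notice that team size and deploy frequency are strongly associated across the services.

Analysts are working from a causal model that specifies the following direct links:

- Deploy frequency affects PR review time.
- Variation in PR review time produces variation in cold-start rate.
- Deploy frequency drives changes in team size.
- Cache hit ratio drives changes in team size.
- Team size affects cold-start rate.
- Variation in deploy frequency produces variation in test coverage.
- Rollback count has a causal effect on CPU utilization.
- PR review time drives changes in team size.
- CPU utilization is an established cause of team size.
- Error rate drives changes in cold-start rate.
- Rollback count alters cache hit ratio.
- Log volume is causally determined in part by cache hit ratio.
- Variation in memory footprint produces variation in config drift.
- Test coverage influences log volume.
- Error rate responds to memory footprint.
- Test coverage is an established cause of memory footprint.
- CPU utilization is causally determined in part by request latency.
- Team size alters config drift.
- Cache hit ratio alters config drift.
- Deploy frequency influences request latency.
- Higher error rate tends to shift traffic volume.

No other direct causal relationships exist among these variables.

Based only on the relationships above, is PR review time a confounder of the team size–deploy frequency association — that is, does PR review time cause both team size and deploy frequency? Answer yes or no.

no

PR review time has no stated causal path to deploy frequency. A confounder must cause both variables, so PR review time does not qualify.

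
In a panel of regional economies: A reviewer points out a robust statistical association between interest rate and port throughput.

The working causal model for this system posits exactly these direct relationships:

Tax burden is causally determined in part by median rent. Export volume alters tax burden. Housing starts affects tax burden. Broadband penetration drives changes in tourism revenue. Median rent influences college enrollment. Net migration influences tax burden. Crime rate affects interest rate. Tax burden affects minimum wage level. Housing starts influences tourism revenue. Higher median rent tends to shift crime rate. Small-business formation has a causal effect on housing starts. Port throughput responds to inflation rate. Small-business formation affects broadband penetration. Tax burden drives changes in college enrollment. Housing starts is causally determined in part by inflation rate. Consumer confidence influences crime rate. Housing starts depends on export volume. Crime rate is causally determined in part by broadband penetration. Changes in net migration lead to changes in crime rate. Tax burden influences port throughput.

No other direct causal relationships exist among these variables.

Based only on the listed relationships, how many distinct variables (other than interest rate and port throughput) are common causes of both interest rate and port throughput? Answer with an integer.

3

The common causes are: median rent (to interest rate via median rent → crime rate → interest rate; to port throughput via median rent → tax burden → port throughput); net migration (to interest rate via net migration → crime rate → interest rate; to port throughput via net migration → tax burden → port throughput); small-business formation (to interest rate via small-business formation → broadband penetration → crime rate → interest rate; to port throughput via small-business formation → housing starts → tax burden → port throughput).
Every other variable lacks a causal path to at least one of interest rate and port throughput.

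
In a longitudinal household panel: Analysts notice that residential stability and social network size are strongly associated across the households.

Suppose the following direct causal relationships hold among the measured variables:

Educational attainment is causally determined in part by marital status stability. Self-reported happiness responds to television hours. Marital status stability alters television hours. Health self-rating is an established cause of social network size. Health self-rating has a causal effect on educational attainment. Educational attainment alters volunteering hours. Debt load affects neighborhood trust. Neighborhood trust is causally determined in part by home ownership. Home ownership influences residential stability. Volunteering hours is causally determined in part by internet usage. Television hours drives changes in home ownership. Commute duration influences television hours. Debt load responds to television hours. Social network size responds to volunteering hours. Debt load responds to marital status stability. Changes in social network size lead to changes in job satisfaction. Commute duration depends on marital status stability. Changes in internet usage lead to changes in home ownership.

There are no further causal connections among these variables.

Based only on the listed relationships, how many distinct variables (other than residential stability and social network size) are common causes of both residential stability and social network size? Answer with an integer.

The common causes are: internet usage (to residential stability via internet usage → home ownership → residential stability; to social network size via internet usage → volunteering hours → social network size); marital status stability (to residential stability via marital status stability → television hours → home ownership → residential stability; to social network size via marital status stability → educational attainment → volunteering hours → social network size).
Every other variable lacks a causal path to at least one of residential stability and social network size.

2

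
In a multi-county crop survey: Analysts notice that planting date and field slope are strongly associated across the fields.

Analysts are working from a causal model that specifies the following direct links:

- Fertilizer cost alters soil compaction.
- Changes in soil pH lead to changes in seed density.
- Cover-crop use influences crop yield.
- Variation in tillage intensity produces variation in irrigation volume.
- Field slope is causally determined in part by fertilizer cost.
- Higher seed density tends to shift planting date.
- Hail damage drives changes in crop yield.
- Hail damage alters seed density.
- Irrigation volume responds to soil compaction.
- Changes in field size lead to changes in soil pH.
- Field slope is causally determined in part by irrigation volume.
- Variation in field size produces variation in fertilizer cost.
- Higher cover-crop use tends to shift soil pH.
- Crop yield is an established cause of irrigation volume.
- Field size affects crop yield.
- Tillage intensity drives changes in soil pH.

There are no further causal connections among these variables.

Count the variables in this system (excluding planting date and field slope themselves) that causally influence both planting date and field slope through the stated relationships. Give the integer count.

The common causes are: cover-crop use (to planting date via cover-crop use → soil pH → seed density → planting date; to field slope via cover-crop use → crop yield → irrigation volume → field slope); field size (to planting date via field size → soil pH → seed density → planting date; to field slope via field size → fertilizer cost → field slope); hail damage (to planting date via hail damage → seed density → planting date; to field slope via hail damage → crop yield → irrigation volume → field slope); tillage intensity (to planting date via tillage intensity → soil pH → seed density → planting date; to field slope via tillage intensity → irrigation volume → field slope).
Every other variable lacks a causal path to at least one of planting date and field slope.

4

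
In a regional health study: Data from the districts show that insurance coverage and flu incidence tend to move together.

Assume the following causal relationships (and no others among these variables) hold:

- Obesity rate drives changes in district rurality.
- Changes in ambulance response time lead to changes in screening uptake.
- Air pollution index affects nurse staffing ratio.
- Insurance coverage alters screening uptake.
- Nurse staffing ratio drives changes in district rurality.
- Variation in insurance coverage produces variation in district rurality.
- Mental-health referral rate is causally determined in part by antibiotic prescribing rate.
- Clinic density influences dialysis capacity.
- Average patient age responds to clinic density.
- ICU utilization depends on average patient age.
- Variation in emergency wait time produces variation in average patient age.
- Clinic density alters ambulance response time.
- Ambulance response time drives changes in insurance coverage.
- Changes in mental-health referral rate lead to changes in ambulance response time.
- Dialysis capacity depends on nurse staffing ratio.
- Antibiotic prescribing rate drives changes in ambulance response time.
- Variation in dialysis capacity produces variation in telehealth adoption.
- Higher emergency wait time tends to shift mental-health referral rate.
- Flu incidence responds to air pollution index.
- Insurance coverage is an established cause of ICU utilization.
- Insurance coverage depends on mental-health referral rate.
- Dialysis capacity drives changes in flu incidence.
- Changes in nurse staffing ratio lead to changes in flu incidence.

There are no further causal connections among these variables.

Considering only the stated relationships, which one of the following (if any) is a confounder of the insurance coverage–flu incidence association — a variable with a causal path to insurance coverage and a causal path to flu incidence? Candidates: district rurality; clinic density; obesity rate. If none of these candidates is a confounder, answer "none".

clinic density

Clinic density causes insurance coverage (clinic density → ambulance response time → insurance coverage) and also causes flu incidence (clinic density → dialysis capacity → flu incidence); it is a common cause of both.
Each of the other candidates lacks a causal path to at least one of insurance coverage and flu incidence, so they do not confound the relationship.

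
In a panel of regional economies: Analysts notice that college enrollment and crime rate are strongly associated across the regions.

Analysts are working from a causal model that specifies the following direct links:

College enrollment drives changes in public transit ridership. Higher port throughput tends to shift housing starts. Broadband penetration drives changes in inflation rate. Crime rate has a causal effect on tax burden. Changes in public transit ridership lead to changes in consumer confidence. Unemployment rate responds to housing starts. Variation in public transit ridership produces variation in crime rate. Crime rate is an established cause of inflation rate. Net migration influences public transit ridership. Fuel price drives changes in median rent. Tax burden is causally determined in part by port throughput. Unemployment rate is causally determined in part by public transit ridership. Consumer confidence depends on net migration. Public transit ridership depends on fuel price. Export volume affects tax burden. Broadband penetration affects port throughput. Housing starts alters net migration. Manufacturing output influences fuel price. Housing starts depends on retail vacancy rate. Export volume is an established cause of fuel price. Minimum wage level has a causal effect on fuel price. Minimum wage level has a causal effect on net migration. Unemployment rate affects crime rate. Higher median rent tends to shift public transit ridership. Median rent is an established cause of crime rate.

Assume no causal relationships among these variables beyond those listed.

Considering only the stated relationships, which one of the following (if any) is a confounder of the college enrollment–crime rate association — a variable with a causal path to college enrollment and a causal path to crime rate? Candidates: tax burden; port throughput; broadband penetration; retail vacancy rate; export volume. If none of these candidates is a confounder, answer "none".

none

None of the listed candidates has causal paths to both college enrollment and crime rate in the stated relationships, so none is a common cause.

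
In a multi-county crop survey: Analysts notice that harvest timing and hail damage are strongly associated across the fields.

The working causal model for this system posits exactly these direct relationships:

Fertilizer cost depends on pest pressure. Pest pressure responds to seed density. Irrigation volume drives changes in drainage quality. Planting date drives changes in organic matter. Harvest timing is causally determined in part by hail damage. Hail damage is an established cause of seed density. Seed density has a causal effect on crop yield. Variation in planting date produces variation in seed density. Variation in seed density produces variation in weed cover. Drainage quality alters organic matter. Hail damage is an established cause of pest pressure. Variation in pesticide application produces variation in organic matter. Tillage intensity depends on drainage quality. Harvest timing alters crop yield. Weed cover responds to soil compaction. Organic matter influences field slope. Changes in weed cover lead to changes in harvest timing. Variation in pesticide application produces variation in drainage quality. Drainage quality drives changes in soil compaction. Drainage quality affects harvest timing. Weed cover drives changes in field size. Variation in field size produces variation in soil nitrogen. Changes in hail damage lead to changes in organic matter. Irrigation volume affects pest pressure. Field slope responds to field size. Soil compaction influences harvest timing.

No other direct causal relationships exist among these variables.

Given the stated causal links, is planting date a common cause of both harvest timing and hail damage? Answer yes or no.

no

Planting date has no stated causal path to hail damage. A confounder must cause both variables, so planting date does not qualify.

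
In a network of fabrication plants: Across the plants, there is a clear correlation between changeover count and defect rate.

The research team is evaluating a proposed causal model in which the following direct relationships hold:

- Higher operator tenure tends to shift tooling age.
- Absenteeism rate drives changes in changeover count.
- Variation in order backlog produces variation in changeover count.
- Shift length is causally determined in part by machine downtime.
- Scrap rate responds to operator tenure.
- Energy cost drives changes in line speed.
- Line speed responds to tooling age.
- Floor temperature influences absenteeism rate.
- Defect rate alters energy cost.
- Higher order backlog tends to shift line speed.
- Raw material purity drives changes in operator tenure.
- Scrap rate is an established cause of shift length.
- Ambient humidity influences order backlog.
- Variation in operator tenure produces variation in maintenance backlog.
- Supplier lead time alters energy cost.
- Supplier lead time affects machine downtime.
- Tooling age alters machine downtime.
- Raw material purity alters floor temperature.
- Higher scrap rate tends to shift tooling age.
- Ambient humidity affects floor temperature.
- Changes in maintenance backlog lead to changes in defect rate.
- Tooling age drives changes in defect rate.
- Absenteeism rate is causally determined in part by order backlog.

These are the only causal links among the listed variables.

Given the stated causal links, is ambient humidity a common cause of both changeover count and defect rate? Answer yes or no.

no

Ambient humidity has no stated causal path to defect rate. A confounder must cause both variables, so ambient humidity does not qualify.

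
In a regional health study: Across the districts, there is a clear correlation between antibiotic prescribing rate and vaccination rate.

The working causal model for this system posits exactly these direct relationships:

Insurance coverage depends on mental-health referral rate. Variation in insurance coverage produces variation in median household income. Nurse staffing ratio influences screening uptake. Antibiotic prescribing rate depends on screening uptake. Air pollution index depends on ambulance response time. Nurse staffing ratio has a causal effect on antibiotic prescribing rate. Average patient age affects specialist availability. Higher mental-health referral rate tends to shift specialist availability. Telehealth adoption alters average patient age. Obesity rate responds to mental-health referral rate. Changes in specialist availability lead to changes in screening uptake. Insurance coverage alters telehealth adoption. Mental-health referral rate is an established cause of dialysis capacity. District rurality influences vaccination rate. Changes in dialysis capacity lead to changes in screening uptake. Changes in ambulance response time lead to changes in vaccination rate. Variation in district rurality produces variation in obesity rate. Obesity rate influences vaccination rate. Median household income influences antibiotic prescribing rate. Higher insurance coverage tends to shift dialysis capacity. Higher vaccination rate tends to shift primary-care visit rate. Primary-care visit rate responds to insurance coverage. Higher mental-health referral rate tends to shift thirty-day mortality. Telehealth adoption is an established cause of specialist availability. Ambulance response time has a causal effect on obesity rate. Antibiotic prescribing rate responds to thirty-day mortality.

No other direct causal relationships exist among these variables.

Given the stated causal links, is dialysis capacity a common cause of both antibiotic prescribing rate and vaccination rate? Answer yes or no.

no

Dialysis capacity has no stated causal path to vaccination rate. A confounder must cause both variables, so dialysis capacity does not qualify.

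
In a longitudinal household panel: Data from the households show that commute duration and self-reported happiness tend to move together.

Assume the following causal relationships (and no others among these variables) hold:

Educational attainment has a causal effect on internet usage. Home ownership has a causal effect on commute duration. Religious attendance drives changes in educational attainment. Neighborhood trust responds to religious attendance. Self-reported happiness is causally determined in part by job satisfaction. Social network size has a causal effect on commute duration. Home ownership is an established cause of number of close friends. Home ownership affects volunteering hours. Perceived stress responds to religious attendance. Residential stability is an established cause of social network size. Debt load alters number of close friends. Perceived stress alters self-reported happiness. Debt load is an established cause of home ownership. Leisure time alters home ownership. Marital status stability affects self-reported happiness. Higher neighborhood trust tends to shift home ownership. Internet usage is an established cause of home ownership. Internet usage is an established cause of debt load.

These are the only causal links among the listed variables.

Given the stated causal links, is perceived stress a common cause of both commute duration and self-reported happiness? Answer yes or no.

Perceived stress has no stated causal path to commute duration. A confounder must cause both variables, so perceived stress does not qualify.

no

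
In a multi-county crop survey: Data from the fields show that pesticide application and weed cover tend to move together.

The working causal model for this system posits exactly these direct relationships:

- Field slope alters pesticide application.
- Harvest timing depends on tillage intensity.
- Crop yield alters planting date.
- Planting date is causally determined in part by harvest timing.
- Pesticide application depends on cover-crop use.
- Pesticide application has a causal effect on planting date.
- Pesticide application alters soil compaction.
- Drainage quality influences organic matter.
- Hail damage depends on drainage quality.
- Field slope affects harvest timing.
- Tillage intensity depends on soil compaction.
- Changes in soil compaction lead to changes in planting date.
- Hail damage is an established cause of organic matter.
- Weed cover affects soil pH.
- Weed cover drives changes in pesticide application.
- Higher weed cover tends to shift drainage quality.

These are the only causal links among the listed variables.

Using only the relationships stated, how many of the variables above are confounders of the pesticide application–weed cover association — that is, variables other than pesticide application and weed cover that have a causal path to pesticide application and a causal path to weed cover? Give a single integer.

0

No listed variable has a causal path to both pesticide application and weed cover, so there are no common causes.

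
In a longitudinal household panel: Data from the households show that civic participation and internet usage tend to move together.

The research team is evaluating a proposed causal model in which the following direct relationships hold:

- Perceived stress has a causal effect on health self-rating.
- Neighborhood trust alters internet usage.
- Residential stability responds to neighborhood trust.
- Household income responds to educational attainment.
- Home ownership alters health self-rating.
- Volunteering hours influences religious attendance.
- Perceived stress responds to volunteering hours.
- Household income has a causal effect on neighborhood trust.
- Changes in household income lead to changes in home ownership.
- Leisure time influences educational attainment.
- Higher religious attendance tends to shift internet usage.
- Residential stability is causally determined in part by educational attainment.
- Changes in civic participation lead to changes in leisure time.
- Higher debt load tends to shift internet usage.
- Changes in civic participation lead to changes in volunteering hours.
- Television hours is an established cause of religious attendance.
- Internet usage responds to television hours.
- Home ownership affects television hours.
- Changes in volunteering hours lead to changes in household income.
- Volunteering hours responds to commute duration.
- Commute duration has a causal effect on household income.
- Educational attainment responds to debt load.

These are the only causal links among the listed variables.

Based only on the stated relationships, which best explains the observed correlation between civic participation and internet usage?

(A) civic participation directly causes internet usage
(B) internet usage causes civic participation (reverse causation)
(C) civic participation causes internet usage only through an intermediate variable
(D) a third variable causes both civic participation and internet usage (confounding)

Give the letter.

Civic participation reaches internet usage through civic participation → volunteering hours → religious attendance → internet usage — an indirect causal chain with no direct civic participation → internet usage link. No variable causes both civic participation and internet usage, so confounding is ruled out; the effect is mediated.

C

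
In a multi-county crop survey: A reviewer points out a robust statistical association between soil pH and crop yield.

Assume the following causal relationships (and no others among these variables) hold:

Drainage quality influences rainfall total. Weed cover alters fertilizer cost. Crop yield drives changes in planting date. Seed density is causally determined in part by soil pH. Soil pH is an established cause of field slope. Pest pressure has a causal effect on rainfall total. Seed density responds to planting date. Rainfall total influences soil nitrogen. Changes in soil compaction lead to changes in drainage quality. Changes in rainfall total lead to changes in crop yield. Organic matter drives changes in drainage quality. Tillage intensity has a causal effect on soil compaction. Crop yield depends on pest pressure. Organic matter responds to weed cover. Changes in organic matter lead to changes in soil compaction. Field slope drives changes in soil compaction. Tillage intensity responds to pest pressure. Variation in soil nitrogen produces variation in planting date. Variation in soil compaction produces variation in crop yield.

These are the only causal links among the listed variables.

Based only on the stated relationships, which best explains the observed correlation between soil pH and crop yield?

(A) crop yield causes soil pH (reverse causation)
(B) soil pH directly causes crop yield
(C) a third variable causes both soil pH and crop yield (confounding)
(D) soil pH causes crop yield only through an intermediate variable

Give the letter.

Soil pH reaches crop yield through soil pH → field slope → soil compaction → crop yield — an indirect causal chain with no direct soil pH → crop yield link. No variable causes both soil pH and crop yield, so confounding is ruled out; the effect is mediated.

D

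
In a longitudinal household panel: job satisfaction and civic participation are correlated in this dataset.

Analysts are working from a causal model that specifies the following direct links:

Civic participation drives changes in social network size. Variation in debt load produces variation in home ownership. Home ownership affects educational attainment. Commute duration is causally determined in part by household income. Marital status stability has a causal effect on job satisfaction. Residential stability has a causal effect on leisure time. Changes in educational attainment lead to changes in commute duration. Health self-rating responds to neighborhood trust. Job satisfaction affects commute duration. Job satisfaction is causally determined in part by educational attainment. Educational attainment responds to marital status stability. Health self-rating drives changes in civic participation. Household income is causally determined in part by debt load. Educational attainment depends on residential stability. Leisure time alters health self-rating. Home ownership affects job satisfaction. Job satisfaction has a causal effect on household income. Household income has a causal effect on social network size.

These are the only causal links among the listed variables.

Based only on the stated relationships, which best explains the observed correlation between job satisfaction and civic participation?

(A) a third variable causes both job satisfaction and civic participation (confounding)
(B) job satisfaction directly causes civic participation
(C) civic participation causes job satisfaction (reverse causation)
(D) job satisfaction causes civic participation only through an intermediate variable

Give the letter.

A

Residential stability causes job satisfaction (residential stability → educational attainment → job satisfaction) and civic participation (residential stability → leisure time → health self-rating → civic participation) — a common cause creating the correlation.
There is no stated path from job satisfaction to civic participation or from civic participation to job satisfaction, so neither direct nor reverse causation applies.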